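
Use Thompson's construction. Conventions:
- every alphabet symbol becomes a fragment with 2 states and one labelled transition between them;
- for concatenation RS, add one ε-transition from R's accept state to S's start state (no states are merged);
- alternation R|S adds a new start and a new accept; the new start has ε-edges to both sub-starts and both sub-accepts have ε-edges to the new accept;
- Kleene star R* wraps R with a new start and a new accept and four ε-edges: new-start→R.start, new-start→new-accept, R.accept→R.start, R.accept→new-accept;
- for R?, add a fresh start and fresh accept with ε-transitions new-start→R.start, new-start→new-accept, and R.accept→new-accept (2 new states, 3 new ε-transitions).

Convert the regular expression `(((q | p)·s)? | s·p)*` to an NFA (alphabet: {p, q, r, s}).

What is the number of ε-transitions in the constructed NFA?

Building bottom-up:
Each of the 5 symbol leaves contributes 0 ε-transitions.
  q | p = 4 ε-transitions
  (q | p)·s = 5 ε-transitions
  ((q | p)·s)? = 8 ε-transitions
  s·p = 1 ε-transition
  ((q | p)·s)? | s·p = 13 ε-transitions
  (((q | p)·s)? | s·p)* = 17 ε-transitions

17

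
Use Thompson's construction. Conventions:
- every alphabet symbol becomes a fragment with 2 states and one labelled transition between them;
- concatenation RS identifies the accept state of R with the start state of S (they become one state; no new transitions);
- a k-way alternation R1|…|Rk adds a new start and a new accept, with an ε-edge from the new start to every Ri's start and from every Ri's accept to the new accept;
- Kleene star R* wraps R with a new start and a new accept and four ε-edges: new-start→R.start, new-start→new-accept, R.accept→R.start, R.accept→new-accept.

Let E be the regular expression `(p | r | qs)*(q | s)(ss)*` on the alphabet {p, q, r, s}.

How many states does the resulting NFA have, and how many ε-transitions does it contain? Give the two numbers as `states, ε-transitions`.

20, 18

By structural recursion:
Each of the 8 symbol leaves contributes 2 states and 0 ε-transitions.
  qs = 3 states, 0 ε-transitions
  p | r | qs = 9 states, 6 ε-transitions
  (p | r | qs)* = 11 states, 10 ε-transitions
  q | s = 6 states, 4 ε-transitions
  ss = 3 states, 0 ε-transitions
  (ss)* = 5 states, 4 ε-transitions
  (p | r | qs)*(q | s)(ss)* = 20 states, 18 ε-transitions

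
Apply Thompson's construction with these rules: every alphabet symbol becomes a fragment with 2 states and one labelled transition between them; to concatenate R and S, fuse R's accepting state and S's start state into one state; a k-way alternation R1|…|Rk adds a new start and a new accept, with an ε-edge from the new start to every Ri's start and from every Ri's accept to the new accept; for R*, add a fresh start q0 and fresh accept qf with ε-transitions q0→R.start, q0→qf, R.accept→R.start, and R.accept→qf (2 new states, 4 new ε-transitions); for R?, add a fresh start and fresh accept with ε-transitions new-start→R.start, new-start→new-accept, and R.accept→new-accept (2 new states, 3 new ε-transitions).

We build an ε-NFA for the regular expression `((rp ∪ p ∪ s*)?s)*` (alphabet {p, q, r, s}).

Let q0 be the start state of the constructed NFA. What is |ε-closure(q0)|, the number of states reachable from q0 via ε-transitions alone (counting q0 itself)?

11

Compute the ε-closure size of each fragment's start state recursively; a symbol fragment's start has no outgoing ε-edge, so its closure is just itself (size 1).
  rp → same as the first factor's closure: |closure| = 1
  s* → new start has ε-edges to the inner start and to the new accept, so |closure| = 2 + 1 = 3
  rp ∪ p ∪ s* → |closure| = 1 (new start) + (1 + 1 + 3) + 1 (new accept, since some branch ε-reaches its own accept) = 7
  (rp ∪ p ∪ s*)? → |closure| = 1 (new start) + 7 (body) + 1 (new accept, via ε) = 9
  (rp ∪ p ∪ s*)?s → the left operand accepts ε, so the closure extends into the next operand (the shared merged state is already counted); |closure| = 9 + (1−1) = 9
  ((rp ∪ p ∪ s*)?s)* → |closure| = 1 (new start) + 9 (body) + 1 (new accept) = 11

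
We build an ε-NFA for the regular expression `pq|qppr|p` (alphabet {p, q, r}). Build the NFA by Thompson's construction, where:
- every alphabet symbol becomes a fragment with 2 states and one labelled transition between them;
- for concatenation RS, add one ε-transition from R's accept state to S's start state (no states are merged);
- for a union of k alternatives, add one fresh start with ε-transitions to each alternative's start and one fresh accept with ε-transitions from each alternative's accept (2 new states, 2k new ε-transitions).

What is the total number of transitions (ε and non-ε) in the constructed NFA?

17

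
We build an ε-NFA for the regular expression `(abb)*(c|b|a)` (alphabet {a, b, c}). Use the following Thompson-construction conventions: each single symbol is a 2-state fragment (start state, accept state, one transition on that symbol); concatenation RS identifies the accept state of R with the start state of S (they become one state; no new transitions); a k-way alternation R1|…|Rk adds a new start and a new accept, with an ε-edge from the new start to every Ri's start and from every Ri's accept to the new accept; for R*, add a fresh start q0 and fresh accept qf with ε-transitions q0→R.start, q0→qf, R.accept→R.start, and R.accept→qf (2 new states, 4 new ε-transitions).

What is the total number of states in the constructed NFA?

Bottom-up over the parse tree:
Each of the 6 symbol leaves contributes a 2-state fragment.
  abb — 4 states
  (abb)* — 6 states
  c|b|a — 8 states
  (abb)*(c|b|a) — 13 states

13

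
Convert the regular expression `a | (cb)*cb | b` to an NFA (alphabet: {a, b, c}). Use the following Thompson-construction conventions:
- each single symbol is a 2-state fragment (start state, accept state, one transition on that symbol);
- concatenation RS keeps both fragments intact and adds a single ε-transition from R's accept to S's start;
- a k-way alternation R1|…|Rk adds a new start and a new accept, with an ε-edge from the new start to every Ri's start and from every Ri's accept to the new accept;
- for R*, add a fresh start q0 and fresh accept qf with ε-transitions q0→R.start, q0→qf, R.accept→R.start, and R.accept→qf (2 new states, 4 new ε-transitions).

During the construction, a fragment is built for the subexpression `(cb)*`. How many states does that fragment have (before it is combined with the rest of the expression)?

6

Fragment for `(cb)*`:
Each of the 2 symbol leaves contributes a 2-state fragment.
  cb : 4 states
  (cb)* : 6 states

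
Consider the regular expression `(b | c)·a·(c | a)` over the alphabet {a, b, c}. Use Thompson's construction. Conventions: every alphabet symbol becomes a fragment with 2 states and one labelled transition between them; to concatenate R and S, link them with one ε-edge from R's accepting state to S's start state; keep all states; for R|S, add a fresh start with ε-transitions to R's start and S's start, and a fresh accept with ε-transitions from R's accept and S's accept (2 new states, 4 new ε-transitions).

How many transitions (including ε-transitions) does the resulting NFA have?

15

Recursing over subexpressions:
Each of the 5 symbol leaves contributes 1 transition (1 symbol, 0 ε).
  b | c = 6 transitions (2 symbol, 4 ε)
  c | a = 6 transitions (2 symbol, 4 ε)
  (b | c)·a·(c | a) = 15 transitions (5 symbol, 10 ε)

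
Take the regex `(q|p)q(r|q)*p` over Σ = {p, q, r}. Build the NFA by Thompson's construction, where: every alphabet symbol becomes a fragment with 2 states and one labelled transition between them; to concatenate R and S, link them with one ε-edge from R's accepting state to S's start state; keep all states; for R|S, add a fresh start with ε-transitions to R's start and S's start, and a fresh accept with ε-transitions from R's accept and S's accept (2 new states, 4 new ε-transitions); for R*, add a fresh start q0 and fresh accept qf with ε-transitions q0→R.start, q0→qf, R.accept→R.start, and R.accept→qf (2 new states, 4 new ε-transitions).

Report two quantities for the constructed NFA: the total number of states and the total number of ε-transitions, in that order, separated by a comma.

18, 15

By structural recursion:
Each of the 6 symbol leaves contributes 2 states and 0 ε-transitions.
  q|p : 6 states, 4 ε-transitions
  r|q : 6 states, 4 ε-transitions
  (r|q)* : 8 states, 8 ε-transitions
  (q|p)q(r|q)*p : 18 states, 15 ε-transitions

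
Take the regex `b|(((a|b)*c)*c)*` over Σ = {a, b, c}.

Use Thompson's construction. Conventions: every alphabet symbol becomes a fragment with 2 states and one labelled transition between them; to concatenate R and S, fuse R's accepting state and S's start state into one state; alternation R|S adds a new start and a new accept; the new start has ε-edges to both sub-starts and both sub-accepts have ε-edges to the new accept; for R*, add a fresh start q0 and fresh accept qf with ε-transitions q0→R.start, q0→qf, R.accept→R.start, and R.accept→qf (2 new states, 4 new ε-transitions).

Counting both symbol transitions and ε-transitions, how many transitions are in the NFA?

Recursing over subexpressions:
Each of the 5 symbol leaves contributes 1 transition (1 symbol, 0 ε).
  a|b — 6 transitions (2 symbol, 4 ε)
  (a|b)* — 10 transitions (2 symbol, 8 ε)
  (a|b)*c — 11 transitions (3 symbol, 8 ε)
  ((a|b)*c)* — 15 transitions (3 symbol, 12 ε)
  ((a|b)*c)*c — 16 transitions (4 symbol, 12 ε)
  (((a|b)*c)*c)* — 20 transitions (4 symbol, 16 ε)
  b|(((a|b)*c)*c)* — 25 transitions (5 symbol, 20 ε)

25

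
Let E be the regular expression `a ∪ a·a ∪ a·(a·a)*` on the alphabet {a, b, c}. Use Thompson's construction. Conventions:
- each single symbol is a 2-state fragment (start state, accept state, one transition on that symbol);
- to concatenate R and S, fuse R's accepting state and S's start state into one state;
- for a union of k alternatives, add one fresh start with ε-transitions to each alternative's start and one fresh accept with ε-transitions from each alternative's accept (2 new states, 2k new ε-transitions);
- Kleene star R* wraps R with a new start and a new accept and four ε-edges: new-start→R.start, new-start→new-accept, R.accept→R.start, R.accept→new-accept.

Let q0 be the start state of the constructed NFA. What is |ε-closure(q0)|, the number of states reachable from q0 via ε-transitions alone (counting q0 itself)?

Let C(F) = |ε-closure(F.start)| within fragment F, and note whether F accepts ε. Symbol fragments have C = 1 and do not accept ε. Then:
  a·a — same as the first factor's closure: |ε-closure| = 1
  a·a — |ε-closure| equals the left operand's closure size = 1 (its accept is not ε-reachable, so the closure stops there)
  (a·a)* — new start has ε-edges to the inner start and to the new accept, so |ε-closure| = 2 + 1 = 3
  a·(a·a)* — |ε-closure| equals the left operand's closure size = 1 (its accept is not ε-reachable, so the closure stops there)
  a ∪ a·a ∪ a·(a·a)* — |ε-closure| = 1 + 1 + 1 + 1 = 4 (the new accept is not ε-reachable since no branch accepts ε)

4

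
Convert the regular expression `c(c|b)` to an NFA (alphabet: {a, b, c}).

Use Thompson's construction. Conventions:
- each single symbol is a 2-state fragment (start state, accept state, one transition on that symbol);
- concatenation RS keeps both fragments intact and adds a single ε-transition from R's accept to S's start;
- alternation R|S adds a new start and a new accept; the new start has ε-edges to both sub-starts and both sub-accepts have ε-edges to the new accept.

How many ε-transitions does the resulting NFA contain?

Per subexpression:
Each of the 3 symbol leaves contributes 0 ε-transitions.
  c|b : 4 ε-transitions
  c(c|b) : 5 ε-transitions

5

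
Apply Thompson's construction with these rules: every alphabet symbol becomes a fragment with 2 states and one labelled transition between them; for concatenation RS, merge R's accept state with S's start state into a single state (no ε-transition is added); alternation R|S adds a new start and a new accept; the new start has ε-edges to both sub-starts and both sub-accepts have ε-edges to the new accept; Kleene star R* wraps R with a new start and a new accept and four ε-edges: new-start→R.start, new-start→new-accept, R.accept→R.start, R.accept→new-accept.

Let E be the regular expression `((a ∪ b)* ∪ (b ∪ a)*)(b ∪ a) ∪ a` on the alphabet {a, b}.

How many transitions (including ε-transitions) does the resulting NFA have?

Recursing over subexpressions:
Each of the 7 symbol leaves contributes 1 transition (1 symbol, 0 ε).
  a ∪ b : 6 transitions (2 symbol, 4 ε)
  (a ∪ b)* : 10 transitions (2 symbol, 8 ε)
  b ∪ a : 6 transitions (2 symbol, 4 ε)
  (b ∪ a)* : 10 transitions (2 symbol, 8 ε)
  (a ∪ b)* ∪ (b ∪ a)* : 24 transitions (4 symbol, 20 ε)
  b ∪ a : 6 transitions (2 symbol, 4 ε)
  ((a ∪ b)* ∪ (b ∪ a)*)(b ∪ a) : 30 transitions (6 symbol, 24 ε)
  ((a ∪ b)* ∪ (b ∪ a)*)(b ∪ a) ∪ a : 35 transitions (7 symbol, 28 ε)

35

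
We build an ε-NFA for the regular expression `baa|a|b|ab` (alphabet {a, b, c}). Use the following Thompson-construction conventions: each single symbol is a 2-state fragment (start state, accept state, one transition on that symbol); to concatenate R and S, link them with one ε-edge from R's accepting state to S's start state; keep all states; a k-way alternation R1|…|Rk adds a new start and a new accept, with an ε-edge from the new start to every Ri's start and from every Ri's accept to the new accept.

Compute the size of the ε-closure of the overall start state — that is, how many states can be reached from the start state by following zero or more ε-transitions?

5

Work bottom-up. For each fragment F, track |ε-closure(F.start)| and whether F's accept lies in that closure (i.e. whether F accepts ε). A single-symbol fragment has closure size 1 and does not accept ε.
  baa — C equals the left operand's closure size = 1 (its accept is not ε-reachable, so the closure stops there)
  ab — same as the first factor's closure: C = 1
  baa|a|b|ab — new start ε-reaches every alternative's start; none of them accept ε, so the new accept is not reached: C = 1 + 1 + 1 + 1 + 1 = 5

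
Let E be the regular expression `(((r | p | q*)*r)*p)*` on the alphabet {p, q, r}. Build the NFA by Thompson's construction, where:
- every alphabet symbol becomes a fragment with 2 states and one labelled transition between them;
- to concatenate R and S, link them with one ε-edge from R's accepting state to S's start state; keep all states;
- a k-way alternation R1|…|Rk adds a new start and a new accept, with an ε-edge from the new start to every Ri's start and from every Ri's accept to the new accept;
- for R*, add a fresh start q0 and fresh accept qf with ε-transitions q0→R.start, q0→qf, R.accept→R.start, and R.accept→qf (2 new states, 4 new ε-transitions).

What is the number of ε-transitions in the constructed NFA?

24

Per subexpression:
Each of the 5 symbol leaves contributes 0 ε-transitions.
  q* = 4 ε-transitions
  r | p | q* = 10 ε-transitions
  (r | p | q*)* = 14 ε-transitions
  (r | p | q*)*r = 15 ε-transitions
  ((r | p | q*)*r)* = 19 ε-transitions
  ((r | p | q*)*r)*p = 20 ε-transitions
  (((r | p | q*)*r)*p)* = 24 ε-transitions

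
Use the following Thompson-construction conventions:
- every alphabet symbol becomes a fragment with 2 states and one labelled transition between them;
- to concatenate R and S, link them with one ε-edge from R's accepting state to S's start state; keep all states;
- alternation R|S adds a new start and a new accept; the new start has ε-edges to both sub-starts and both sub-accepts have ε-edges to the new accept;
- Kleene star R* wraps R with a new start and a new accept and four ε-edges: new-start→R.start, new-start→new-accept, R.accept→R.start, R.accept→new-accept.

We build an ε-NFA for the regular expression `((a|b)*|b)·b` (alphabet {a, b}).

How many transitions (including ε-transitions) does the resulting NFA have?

17

Per subexpression:
Each of the 4 symbol leaves contributes 1 transition (1 symbol, 0 ε).
  a|b : 6 transitions (2 symbol, 4 ε)
  (a|b)* : 10 transitions (2 symbol, 8 ε)
  (a|b)*|b : 15 transitions (3 symbol, 12 ε)
  ((a|b)*|b)·b : 17 transitions (4 symbol, 13 ε)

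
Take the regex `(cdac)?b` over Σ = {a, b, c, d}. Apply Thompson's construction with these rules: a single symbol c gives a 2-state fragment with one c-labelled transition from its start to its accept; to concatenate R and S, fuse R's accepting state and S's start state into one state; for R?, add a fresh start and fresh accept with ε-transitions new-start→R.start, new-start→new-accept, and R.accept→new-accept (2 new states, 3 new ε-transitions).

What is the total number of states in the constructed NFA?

8

Bottom-up over the parse tree:
Each of the 5 symbol leaves contributes a 2-state fragment.
  cdac → 5 states
  (cdac)? → 7 states
  (cdac)?b → 8 states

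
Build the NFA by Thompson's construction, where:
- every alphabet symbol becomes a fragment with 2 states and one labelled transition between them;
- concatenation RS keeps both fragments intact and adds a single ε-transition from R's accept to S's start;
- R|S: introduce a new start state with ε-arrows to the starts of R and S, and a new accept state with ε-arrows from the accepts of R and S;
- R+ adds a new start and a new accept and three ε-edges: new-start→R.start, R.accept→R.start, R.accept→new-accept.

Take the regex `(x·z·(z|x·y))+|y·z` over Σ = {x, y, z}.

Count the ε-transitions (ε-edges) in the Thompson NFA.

15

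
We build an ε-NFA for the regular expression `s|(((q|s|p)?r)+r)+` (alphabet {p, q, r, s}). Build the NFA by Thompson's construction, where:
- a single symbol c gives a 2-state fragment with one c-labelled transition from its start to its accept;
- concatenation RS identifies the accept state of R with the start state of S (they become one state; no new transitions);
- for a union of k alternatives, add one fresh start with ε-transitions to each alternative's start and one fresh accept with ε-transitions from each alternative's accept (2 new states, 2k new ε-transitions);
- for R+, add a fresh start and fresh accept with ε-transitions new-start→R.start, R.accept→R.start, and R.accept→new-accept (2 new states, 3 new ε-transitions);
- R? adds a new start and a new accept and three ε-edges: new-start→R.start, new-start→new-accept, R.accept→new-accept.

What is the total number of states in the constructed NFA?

20

Recursing over subexpressions:
Each of the 6 symbol leaves contributes a 2-state fragment.
  q|s|p → 8 states
  (q|s|p)? → 10 states
  (q|s|p)?r → 11 states
  ((q|s|p)?r)+ → 13 states
  ((q|s|p)?r)+r → 14 states
  (((q|s|p)?r)+r)+ → 16 states
  s|(((q|s|p)?r)+r)+ → 20 states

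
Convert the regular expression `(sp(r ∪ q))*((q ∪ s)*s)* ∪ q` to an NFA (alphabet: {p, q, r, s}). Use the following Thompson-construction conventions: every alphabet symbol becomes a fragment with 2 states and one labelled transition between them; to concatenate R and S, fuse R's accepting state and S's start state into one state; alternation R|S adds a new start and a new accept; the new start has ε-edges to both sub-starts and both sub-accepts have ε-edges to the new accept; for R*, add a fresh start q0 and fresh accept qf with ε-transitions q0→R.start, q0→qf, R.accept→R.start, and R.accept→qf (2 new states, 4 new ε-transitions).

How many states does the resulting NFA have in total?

Per subexpression:
Each of the 8 symbol leaves contributes a 2-state fragment.
  r ∪ q — 6 states
  sp(r ∪ q) — 8 states
  (sp(r ∪ q))* — 10 states
  q ∪ s — 6 states
  (q ∪ s)* — 8 states
  (q ∪ s)*s — 9 states
  ((q ∪ s)*s)* — 11 states
  (sp(r ∪ q))*((q ∪ s)*s)* — 20 states
  (sp(r ∪ q))*((q ∪ s)*s)* ∪ q — 24 states

24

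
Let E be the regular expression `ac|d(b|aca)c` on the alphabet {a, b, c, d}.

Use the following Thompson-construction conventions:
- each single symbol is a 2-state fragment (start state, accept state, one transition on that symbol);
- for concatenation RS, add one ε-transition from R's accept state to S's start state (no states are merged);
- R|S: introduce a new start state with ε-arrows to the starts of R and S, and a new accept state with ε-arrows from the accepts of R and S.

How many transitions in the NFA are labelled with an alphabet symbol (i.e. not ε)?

Recursing over subexpressions:
Each of the 8 symbol leaves contributes exactly 1 symbol transition.
  ac → 2 symbol transitions
  aca → 3 symbol transitions
  b|aca → 4 symbol transitions
  d(b|aca)c → 6 symbol transitions
  ac|d(b|aca)c → 8 symbol transitions

8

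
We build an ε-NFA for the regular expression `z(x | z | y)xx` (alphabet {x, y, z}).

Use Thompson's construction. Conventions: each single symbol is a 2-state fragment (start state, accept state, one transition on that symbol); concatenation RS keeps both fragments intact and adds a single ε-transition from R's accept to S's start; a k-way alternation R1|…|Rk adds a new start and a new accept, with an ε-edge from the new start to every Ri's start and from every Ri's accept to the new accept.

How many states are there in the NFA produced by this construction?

Building bottom-up:
Each of the 6 symbol leaves contributes a 2-state fragment.
  x | z | y = 8 states
  z(x | z | y)xx = 14 states

14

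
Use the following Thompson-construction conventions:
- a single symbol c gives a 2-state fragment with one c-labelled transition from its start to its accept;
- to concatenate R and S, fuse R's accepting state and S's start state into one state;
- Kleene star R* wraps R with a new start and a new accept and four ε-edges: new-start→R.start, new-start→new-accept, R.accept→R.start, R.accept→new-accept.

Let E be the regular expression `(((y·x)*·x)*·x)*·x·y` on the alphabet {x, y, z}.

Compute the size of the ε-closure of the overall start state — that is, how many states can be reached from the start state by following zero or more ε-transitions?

Compute the ε-closure size of each fragment's start state recursively; a symbol fragment's start has no outgoing ε-edge, so its closure is just itself (size 1).
  y·x → same as the first factor's closure: C = 1
  (y·x)* → the star's fresh start ε-reaches both the body's start and the fresh accept: C = 2 + 1 = 3
  (y·x)*·x → the left operand accepts ε, so the closure extends into the next operand (the shared merged state is already counted); C = 3 + (1−1) = 3
  ((y·x)*·x)* → the star's fresh start ε-reaches both the body's start and the fresh accept: C = 2 + 3 = 5
  ((y·x)*·x)*·x → the left operand accepts ε, so the closure extends into the next operand (the shared merged state is already counted); C = 5 + (1−1) = 5
  (((y·x)*·x)*·x)* → new start has ε-edges to the inner start and to the new accept, so C = 2 + 5 = 7
  (((y·x)*·x)*·x)*·x·y → the left operand accepts ε, so the closure extends into the next operand (the shared merged state is already counted); C = 7 + (1−1) = 7

7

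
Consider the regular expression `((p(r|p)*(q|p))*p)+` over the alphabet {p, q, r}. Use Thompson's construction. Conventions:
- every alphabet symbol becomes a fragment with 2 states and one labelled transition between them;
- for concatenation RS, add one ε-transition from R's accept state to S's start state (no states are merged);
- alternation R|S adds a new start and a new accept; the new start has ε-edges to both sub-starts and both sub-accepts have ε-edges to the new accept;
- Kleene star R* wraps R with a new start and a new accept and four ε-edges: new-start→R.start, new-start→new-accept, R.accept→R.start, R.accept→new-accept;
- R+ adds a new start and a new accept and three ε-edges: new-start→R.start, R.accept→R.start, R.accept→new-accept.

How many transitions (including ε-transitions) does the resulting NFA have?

By structural recursion:
Each of the 6 symbol leaves contributes 1 transition (1 symbol, 0 ε).
  r|p → 6 transitions (2 symbol, 4 ε)
  (r|p)* → 10 transitions (2 symbol, 8 ε)
  q|p → 6 transitions (2 symbol, 4 ε)
  p(r|p)*(q|p) → 19 transitions (5 symbol, 14 ε)
  (p(r|p)*(q|p))* → 23 transitions (5 symbol, 18 ε)
  (p(r|p)*(q|p))*p → 25 transitions (6 symbol, 19 ε)
  ((p(r|p)*(q|p))*p)+ → 28 transitions (6 symbol, 22 ε)

28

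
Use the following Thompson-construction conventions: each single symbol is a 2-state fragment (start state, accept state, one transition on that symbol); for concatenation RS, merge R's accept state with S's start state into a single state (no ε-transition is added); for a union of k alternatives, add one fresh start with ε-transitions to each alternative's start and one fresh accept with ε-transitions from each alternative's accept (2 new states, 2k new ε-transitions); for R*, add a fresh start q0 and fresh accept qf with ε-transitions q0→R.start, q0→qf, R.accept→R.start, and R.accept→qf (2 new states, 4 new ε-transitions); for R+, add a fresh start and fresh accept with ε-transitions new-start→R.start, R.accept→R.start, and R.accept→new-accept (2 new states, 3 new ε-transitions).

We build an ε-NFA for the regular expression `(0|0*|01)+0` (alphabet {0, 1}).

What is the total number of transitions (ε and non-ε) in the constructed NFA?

18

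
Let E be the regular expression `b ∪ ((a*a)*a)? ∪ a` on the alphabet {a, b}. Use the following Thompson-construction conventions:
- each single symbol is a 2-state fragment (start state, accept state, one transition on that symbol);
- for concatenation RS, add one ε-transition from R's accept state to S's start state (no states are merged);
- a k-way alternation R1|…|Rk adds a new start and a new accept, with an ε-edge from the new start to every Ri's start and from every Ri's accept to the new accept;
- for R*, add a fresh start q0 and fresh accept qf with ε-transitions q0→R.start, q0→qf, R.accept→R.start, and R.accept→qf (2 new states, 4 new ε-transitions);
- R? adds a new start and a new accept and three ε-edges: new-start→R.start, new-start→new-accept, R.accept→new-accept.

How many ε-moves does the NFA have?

By structural recursion:
Each of the 5 symbol leaves contributes 0 ε-transitions.
  a* → 4 ε-transitions
  a*a → 5 ε-transitions
  (a*a)* → 9 ε-transitions
  (a*a)*a → 10 ε-transitions
  ((a*a)*a)? → 13 ε-transitions
  b ∪ ((a*a)*a)? ∪ a → 19 ε-transitions

19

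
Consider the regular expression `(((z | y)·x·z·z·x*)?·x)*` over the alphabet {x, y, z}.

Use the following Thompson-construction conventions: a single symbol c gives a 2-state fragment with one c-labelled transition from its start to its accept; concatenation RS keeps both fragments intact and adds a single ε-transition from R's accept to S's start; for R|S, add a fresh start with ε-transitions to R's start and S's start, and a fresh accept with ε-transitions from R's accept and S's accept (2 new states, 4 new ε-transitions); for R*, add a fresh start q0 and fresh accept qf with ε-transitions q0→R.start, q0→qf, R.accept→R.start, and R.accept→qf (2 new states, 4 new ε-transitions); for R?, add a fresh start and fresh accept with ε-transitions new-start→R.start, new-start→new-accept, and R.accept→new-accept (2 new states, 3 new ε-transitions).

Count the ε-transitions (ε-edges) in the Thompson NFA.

By structural recursion:
Each of the 7 symbol leaves contributes 0 ε-transitions.
  z | y — 4 ε-transitions
  x* — 4 ε-transitions
  (z | y)·x·z·z·x* — 12 ε-transitions
  ((z | y)·x·z·z·x*)? — 15 ε-transitions
  ((z | y)·x·z·z·x*)?·x — 16 ε-transitions
  (((z | y)·x·z·z·x*)?·x)* — 20 ε-transitions

20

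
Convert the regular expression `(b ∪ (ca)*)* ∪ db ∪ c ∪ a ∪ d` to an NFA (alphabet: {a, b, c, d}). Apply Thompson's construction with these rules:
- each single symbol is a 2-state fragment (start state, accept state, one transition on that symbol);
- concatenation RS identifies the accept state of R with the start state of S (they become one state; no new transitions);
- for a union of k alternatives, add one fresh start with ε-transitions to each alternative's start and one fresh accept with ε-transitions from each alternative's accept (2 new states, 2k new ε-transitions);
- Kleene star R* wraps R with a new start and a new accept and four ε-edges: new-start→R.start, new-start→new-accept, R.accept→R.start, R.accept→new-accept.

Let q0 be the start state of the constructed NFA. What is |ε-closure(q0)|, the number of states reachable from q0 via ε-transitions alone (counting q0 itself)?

14

Let C(F) = |ε-closure(F.start)| within fragment F, and note whether F accepts ε. Symbol fragments have C = 1 and do not accept ε. Then:
  ca — C equals the left operand's closure size = 1 (its accept is not ε-reachable, so the closure stops there)
  (ca)* — C = 1 (new start) + 1 (body) + 1 (new accept) = 3
  b ∪ (ca)* — new start ε-reaches every alternative's start; at least one alternative accepts ε, so the union's new accept is reached too: C = 1 + 1 + 3 + 1 = 6
  (b ∪ (ca)*)* — the star's fresh start ε-reaches both the body's start and the fresh accept: C = 2 + 6 = 8
  db — C equals the left operand's closure size = 1 (its accept is not ε-reachable, so the closure stops there)
  (b ∪ (ca)*)* ∪ db ∪ c ∪ a ∪ d — new start ε-reaches every alternative's start; at least one alternative accepts ε, so the union's new accept is reached too: C = 1 + 8 + 1 + 1 + 1 + 1 + 1 = 14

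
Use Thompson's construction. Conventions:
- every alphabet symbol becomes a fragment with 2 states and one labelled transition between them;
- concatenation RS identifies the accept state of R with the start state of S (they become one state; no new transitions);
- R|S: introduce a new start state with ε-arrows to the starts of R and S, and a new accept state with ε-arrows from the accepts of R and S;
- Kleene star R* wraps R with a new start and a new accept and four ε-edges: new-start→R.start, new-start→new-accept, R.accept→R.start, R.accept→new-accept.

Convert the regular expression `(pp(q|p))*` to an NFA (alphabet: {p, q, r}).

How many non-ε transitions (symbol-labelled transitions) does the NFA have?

Recursing over subexpressions:
Each of the 4 symbol leaves contributes exactly 1 symbol transition.
  q|p → 2 symbol transitions
  pp(q|p) → 4 symbol transitions
  (pp(q|p))* → 4 symbol transitions

4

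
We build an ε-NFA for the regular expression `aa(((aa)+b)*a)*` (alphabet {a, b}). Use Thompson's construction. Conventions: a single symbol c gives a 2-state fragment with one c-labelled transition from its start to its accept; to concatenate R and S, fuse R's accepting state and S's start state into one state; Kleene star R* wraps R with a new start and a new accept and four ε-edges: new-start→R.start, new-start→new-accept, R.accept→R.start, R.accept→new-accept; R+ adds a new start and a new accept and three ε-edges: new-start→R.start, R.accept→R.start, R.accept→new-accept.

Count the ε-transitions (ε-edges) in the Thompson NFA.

11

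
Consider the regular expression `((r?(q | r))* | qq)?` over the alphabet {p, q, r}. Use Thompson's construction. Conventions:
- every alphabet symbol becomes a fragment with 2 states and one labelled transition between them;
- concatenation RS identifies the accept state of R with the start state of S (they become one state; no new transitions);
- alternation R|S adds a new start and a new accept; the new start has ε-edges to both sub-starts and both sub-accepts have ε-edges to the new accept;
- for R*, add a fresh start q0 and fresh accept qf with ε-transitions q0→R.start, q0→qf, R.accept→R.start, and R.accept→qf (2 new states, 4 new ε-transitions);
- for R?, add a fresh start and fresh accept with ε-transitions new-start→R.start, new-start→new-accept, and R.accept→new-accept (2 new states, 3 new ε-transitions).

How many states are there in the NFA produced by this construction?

18

Building bottom-up:
Each of the 5 symbol leaves contributes a 2-state fragment.
  r? = 4 states
  q | r = 6 states
  r?(q | r) = 9 states
  (r?(q | r))* = 11 states
  qq = 3 states
  (r?(q | r))* | qq = 16 states
  ((r?(q | r))* | qq)? = 18 states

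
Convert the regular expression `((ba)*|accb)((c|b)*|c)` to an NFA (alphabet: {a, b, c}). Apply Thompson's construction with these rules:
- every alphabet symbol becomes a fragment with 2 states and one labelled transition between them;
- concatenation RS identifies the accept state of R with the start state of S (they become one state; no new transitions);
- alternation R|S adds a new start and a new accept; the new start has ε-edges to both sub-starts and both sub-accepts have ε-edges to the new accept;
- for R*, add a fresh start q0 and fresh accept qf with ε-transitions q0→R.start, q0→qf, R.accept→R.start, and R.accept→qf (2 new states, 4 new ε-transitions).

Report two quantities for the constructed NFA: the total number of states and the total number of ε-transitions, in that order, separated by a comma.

23, 20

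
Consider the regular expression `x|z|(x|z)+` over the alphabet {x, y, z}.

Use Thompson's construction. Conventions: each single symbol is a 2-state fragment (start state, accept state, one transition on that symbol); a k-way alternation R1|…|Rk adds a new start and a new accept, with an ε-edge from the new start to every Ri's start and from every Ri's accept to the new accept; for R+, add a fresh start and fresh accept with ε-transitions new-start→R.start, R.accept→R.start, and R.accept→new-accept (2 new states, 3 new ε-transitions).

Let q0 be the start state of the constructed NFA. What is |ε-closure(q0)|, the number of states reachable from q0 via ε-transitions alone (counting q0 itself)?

7

Let C(F) = |ε-closure(F.start)| within fragment F, and note whether F accepts ε. Symbol fragments have C = 1 and do not accept ε. Then:
  x|z : |closure| = 1 + 1 + 1 = 3 (the new accept is not ε-reachable since no branch accepts ε)
  (x|z)+ : |closure| = 1 + 3 = 4 (the body doesn't accept ε, so the new accept is not reached)
  x|z|(x|z)+ : new start ε-reaches every alternative's start; none of them accept ε, so the new accept is not reached: |closure| = 1 + 1 + 1 + 4 = 7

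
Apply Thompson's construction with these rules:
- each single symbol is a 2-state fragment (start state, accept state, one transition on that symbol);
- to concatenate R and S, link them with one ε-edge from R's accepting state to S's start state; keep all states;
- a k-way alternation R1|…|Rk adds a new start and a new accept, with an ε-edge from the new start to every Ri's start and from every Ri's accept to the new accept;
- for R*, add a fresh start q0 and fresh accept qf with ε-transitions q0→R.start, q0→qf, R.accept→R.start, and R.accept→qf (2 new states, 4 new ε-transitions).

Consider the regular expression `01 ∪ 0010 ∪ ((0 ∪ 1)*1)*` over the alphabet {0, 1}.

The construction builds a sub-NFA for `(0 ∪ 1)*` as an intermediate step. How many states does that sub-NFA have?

8

Fragment for `(0 ∪ 1)*`:
Each of the 2 symbol leaves contributes a 2-state fragment.
  0 ∪ 1 : 6 states
  (0 ∪ 1)* : 8 states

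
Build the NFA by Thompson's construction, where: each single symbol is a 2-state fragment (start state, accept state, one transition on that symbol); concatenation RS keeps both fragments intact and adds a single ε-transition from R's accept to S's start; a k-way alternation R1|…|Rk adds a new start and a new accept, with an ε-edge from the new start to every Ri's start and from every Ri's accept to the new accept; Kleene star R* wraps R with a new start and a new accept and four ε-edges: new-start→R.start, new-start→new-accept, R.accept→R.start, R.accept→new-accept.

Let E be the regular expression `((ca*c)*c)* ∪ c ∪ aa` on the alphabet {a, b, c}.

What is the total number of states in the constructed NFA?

22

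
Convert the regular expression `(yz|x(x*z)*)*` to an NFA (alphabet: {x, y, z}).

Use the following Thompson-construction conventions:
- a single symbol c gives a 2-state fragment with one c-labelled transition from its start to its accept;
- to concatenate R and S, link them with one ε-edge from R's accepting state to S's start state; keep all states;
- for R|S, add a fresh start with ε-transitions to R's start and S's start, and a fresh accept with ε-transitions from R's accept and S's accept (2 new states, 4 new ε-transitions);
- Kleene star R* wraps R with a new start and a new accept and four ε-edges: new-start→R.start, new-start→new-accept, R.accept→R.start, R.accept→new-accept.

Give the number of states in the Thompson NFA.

18

Bottom-up over the parse tree:
Each of the 5 symbol leaves contributes a 2-state fragment.
  yz : 4 states
  x* : 4 states
  x*z : 6 states
  (x*z)* : 8 states
  x(x*z)* : 10 states
  yz|x(x*z)* : 16 states
  (yz|x(x*z)*)* : 18 states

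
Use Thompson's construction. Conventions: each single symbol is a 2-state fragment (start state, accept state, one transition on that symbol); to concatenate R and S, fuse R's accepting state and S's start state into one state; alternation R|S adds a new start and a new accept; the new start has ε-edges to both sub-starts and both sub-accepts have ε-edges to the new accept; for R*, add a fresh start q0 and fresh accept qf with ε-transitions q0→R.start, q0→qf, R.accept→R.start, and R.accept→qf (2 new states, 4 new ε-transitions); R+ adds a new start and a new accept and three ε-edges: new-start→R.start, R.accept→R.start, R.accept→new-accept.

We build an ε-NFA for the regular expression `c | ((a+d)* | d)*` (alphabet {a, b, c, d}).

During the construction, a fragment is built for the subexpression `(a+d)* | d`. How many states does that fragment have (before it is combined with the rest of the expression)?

Fragment for `(a+d)* | d`:
Each of the 3 symbol leaves contributes a 2-state fragment.
  a+ → 4 states
  a+d → 5 states
  (a+d)* → 7 states
  (a+d)* | d → 11 states

11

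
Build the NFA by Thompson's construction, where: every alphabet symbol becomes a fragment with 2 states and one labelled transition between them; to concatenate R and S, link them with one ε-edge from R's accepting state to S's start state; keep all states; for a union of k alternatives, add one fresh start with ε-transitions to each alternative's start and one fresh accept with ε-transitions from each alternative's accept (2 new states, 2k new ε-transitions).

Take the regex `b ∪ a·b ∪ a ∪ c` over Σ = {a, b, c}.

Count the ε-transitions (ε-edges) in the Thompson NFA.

9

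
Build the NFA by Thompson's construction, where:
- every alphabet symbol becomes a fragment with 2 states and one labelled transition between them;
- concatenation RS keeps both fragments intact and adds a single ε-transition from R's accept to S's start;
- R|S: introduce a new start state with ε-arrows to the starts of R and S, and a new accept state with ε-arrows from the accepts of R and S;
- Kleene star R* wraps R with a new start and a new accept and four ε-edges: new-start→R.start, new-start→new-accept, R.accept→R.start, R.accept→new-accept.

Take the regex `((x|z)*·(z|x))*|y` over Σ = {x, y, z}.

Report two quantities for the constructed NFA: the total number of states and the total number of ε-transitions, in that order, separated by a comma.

20, 21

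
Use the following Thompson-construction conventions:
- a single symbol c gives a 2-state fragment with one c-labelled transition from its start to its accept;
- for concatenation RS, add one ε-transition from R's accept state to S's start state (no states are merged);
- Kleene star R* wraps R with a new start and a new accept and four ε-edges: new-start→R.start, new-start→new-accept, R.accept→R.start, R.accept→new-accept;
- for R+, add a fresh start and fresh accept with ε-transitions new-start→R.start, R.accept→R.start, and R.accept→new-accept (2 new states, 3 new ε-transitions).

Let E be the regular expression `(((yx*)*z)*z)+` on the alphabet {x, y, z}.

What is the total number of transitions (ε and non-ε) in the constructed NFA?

22

Building bottom-up:
Each of the 4 symbol leaves contributes 1 transition (1 symbol, 0 ε).
  x* → 5 transitions (1 symbol, 4 ε)
  yx* → 7 transitions (2 symbol, 5 ε)
  (yx*)* → 11 transitions (2 symbol, 9 ε)
  (yx*)*z → 13 transitions (3 symbol, 10 ε)
  ((yx*)*z)* → 17 transitions (3 symbol, 14 ε)
  ((yx*)*z)*z → 19 transitions (4 symbol, 15 ε)
  (((yx*)*z)*z)+ → 22 transitions (4 symbol, 18 ε)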